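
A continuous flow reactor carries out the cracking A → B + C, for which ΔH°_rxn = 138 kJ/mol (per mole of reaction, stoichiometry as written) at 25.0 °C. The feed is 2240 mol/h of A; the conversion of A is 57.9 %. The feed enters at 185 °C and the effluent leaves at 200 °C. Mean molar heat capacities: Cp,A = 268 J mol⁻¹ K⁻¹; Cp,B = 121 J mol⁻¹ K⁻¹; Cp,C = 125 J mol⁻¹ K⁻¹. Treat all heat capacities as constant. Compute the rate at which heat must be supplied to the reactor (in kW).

Q_in = 50.8 kW

Extent of reaction ξ = 0.579 × 2240 = 1297 mol/h
Reaction term: ξ·ΔH°_rxn = 1297 × 138 = 178980 kJ/h
Sensible, feed 185→25 °C: -96051 kJ/h
Outlet flows (mol/h): A 943.04, B 1297, C 1297
Sensible, products 25→200 °C: 100060 kJ/h
Q = ΔH = 182990 kJ/h = 50.831 kW
Heat supplied = 50.831 kW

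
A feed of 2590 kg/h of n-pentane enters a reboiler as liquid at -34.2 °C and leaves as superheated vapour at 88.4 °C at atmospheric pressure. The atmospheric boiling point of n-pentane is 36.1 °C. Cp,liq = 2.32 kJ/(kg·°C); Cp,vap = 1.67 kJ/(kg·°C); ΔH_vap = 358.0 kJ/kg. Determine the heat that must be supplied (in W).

Q = 438000 W

liquid -34.2→36.1 °C: 163.1 kJ/kg
vaporisation at 36.1 °C: 358 kJ/kg
vapour 36.1→88.4 °C: 87.341 kJ/kg
Δh = 163.1 + 358 + 87.341 = 608.44 kJ/kg
Q = ṁ·Δh = 2590 kg/h × 608.44 kJ/kg = 1.5759e+06 kJ/h
|Q| = 437.74 kW = 437740 W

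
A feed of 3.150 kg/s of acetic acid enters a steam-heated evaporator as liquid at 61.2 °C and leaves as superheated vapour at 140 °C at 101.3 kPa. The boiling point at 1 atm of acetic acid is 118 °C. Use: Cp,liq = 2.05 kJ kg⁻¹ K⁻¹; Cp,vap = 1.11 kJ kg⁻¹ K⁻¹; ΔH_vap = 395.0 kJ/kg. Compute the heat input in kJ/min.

liquid 61.2→118 °C: 116.44 kJ/kg
vaporisation at 118 °C: 395 kJ/kg
vapour 118→140 °C: 24.42 kJ/kg
Δh = 116.44 + 395 + 24.42 = 535.86 kJ/kg
Q = ṁ·Δh = 3.150 kg/s × 535.86 kJ/kg = 1688 kJ/s
|Q| = 1688 kW = 101280 kJ/min

Q = 101000 kJ/min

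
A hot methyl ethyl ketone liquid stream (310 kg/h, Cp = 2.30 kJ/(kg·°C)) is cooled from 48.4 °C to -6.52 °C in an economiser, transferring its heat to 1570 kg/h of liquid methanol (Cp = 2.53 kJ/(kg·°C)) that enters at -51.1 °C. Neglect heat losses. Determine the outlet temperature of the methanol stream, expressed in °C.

Heat released by hot stream: Q = 310 × 2.30 × (48.4 − -6.52) = 39158 kJ/h
Energy balance on cold side (adiabatic exchanger): Q = ṁ_c·Cp_c·(T_c,out − T_c,in)
T_c,out = -51.1 + 39158/(1570 × 2.53) = -41.242 °C

T_c,out = -41.2 °C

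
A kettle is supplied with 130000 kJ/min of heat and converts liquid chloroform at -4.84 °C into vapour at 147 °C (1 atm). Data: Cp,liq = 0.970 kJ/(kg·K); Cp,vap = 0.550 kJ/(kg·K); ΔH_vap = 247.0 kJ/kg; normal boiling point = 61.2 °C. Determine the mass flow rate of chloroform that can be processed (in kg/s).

ṁ = 6.05 kg/s

Δh = 0.970×(61.2−-4.84) + 247.0 + 0.550×(147−61.2) = 358.25 kJ/kg
Q = 130000 kJ/min = 2166.7 kJ/s = 2166.7 kJ/s
ṁ = Q/Δh = 2166.7 / 358.25 = 6.0479 kg/s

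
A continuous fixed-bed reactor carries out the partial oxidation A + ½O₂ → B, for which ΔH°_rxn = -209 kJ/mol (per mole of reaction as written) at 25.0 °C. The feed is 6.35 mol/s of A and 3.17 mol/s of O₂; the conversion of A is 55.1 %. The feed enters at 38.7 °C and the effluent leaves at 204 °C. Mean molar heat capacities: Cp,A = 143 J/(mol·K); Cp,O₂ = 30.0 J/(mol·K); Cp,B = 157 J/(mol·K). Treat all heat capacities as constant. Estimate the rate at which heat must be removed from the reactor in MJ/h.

Extent of reaction ξ = 0.551 × 6.35 = 3.4989 mol/s
Reaction term: ξ·ΔH°_rxn = 3.4989 × -209 = -731.26 kJ/s
Sensible, feed 38.7→25 °C: -13.743 kJ/s
Outlet flows (mol/s): A 2.8511, O₂ 1.4206, B 3.4989
Sensible, products 25→204 °C: 178.94 kJ/s
Q = ΔH = -566.07 kJ/s = -566.07 kW
Heat removed = 2037.8 MJ/h

Q_out = 2040 MJ/h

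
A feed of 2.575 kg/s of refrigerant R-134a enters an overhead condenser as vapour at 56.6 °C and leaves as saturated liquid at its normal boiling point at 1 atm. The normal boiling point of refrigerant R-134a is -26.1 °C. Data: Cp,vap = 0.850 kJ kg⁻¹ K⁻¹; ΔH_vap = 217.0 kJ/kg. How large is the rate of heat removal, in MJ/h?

vapour 56.6→-26.1 °C: -70.295 kJ/kg
condensation at -26.1 °C: -217 kJ/kg
Δh = -70.295 + -217 = -287.3 kJ/kg
Q = ṁ·Δh = 2.575 kg/s × -287.3 kJ/kg = -739.78 kJ/s
|Q| = 739.78 kW = 2663.2 MJ/h

Q_c = 2660 MJ/h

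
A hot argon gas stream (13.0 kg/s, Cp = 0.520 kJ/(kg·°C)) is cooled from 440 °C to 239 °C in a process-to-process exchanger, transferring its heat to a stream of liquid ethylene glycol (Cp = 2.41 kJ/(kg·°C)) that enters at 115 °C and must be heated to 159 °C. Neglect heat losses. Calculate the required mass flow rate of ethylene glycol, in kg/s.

Heat released by hot stream: Q = 13.0 × 0.520 × (440 − 239) = 1358.8 kJ/s
Energy balance on cold side (adiabatic exchanger): Q = ṁ_c·Cp_c·(T_c,out − T_c,in)
ṁ_c = 1358.8 / [2.41 × (159 − 115)] = 12.814 kg/s

ṁ_c = 12.8 kg/s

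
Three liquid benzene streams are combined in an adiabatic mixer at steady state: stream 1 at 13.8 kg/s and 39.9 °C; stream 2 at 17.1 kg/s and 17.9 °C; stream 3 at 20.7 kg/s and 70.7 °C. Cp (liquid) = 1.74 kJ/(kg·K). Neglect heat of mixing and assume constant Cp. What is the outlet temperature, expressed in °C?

Adiabatic, steady state ⇒ Σ ṁᵢCp,ᵢ(T_out − Tᵢ) = 0
T_out = Σ ṁᵢCp,ᵢTᵢ / Σ ṁᵢCp,ᵢ
      = 4037.1 / 89.784 = 44.965 °C

T_out = 45.0 °C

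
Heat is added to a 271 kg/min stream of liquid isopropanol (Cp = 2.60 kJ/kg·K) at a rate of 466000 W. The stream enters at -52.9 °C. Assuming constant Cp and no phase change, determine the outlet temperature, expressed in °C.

Q = 466000 W = 27960 kJ/min
ΔT = Q/(ṁ·Cp) = 27960/(271×2.60) = 39.682 K
T_out = -52.9 + 39.682 = -13.218 °C

T_out = -13.2 °C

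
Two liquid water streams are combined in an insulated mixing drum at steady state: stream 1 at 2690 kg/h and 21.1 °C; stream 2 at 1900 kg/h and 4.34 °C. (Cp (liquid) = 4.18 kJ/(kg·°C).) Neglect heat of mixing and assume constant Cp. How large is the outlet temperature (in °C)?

T_out = 14.2 °C

No heat crosses the boundary, so H_out = H_in.
T_out = Σ ṁᵢCp,ᵢTᵢ / Σ ṁᵢCp,ᵢ
      = 271720 / 19186 = 14.162 °C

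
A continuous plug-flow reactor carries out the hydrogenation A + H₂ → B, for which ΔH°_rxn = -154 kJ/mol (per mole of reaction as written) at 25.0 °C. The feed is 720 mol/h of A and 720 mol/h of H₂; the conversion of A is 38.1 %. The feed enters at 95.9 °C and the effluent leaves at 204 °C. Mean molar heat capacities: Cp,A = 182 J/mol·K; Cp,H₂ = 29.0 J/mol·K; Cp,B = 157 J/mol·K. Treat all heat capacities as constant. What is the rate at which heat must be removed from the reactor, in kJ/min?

Extent of reaction ξ = 0.381 × 720 = 274.32 mol/h
Reaction term: ξ·ΔH°_rxn = 274.32 × -154 = -42245 kJ/h
Sensible, feed 95.9→25 °C: -10771 kJ/h
Outlet flows (mol/h): A 445.68, H₂ 445.68, B 274.32
Sensible, products 25→204 °C: 24542 kJ/h
Q = ΔH = -28474 kJ/h = -7.9095 kW
Heat removed = 474.57 kJ/min

Q_out = 475 kJ/min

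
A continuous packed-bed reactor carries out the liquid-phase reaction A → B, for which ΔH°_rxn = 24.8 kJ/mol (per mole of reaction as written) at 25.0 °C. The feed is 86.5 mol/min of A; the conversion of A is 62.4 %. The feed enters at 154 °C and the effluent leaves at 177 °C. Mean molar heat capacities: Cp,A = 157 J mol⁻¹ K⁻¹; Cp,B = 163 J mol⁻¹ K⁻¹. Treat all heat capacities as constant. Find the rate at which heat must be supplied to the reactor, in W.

Q_in = 28300 W

Extent of reaction ξ = 0.624 × 86.5 = 53.976 mol/min
Reaction term: ξ·ΔH°_rxn = 53.976 × 24.8 = 1338.6 kJ/min
Sensible, feed 154→25 °C: -1751.9 kJ/min
Outlet flows (mol/min): A 32.524, B 53.976
Sensible, products 25→177 °C: 2113.5 kJ/min
Q = ΔH = 1700.2 kJ/min = 28.336 kW
Heat supplied = 28336 W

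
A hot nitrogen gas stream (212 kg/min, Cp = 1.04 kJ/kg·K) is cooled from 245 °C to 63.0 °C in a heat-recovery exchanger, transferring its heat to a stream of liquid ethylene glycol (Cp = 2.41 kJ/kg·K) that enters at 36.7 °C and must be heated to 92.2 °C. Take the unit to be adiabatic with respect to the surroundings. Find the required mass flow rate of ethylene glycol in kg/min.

Heat released by hot stream: Q = 212 × 1.04 × (245 − 63.0) = 40127 kJ/min
Energy balance on cold side (adiabatic exchanger): Q = ṁ_c·Cp_c·(T_c,out − T_c,in)
ṁ_c = 40127 / [2.41 × (92.2 − 36.7)] = 300.01 kg/min

ṁ_c = 300 kg/min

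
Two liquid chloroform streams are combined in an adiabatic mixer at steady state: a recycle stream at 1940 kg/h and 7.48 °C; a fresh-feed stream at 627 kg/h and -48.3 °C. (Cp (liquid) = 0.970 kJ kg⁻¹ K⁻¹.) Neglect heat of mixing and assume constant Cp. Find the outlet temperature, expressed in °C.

Energy balance with Q = 0: Σ ṁᵢCp,ᵢ(T_out − Tᵢ) = 0
Σ ṁᵢCp,ᵢTᵢ = 1940×0.970×7.48 + 627×0.970×-48.3 = -15300
Σ ṁᵢCp,ᵢ = 1940×0.970 + 627×0.970 = 2490
T_out = -15300 / 2490 = -6.1445 °C

T_out = -6.14 °C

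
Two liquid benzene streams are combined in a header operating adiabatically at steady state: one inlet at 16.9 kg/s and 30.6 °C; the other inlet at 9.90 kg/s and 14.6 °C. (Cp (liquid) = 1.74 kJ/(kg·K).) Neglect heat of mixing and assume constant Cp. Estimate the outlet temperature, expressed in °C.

Adiabatic, steady state ⇒ Σ ṁᵢCp,ᵢ(T_out − Tᵢ) = 0
Σ ṁᵢCp,ᵢTᵢ = 16.9×1.74×30.6 + 9.90×1.74×14.6 = 1151.3
Σ ṁᵢCp,ᵢ = 16.9×1.74 + 9.90×1.74 = 46.632
T_out = 1151.3 / 46.632 = 24.69 °C

T_out = 24.7 °C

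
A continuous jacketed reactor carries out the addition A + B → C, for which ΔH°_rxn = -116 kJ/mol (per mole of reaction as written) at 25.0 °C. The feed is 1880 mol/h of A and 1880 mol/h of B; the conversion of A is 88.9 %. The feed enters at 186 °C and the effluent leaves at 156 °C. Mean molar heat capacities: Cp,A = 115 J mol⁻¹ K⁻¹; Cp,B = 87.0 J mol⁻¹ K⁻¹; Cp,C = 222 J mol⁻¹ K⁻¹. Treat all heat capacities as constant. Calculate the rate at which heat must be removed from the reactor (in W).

Q_out = 55800 W

Extent of reaction ξ = 0.889 × 1880 = 1671.3 mol/h
Reaction term: ξ·ΔH°_rxn = 1671.3 × -116 = -193870 kJ/h
Sensible, feed 186→25 °C: -61141 kJ/h
Outlet flows (mol/h): A 208.68, B 208.68, C 1671.3
Sensible, products 25→156 °C: 54127 kJ/h
Q = ΔH = -200890 kJ/h = -55.802 kW
Heat removed = 55802 W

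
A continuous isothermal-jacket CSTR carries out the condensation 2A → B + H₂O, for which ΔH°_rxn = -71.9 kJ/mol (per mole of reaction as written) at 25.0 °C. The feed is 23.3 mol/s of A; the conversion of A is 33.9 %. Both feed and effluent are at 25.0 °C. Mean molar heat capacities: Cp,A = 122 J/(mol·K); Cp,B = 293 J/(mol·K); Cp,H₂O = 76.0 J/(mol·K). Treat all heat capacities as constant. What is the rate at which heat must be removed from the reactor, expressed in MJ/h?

Extent of reaction ξ = 0.339 × 23.3 / 2 = 3.9494 mol/s
Reaction term: ξ·ΔH°_rxn = 3.9494 × -71.9 = -283.96 kJ/s
Q = ΔH = -283.96 kJ/s = -283.96 kW
Heat removed = 1022.2 MJ/h

Q_out = 1020 MJ/h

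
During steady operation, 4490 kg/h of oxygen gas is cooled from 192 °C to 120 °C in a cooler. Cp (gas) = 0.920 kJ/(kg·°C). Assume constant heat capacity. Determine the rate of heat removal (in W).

Q_c = 82600 W

Q = ṁ·Cp·ΔT = 4490 × 0.920 × (120 − 192) = -297420 kJ/h
Converting: 297420 / 3600 s = 82.616 kW
Cooling duty = 82616 W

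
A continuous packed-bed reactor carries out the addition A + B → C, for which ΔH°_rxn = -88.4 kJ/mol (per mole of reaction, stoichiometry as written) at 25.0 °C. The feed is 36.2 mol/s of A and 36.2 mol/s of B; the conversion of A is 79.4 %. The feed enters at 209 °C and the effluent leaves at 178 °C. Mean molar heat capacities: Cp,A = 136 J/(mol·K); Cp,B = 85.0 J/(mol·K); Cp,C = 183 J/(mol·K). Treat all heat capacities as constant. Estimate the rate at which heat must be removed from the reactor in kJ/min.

Extent of reaction ξ = 0.794 × 36.2 = 28.743 mol/s
Reaction term: ξ·ΔH°_rxn = 28.743 × -88.4 = -2540.9 kJ/s
Sensible, feed 209→25 °C: -1472 kJ/s
Outlet flows (mol/s): A 7.4572, B 7.4572, C 28.743
Sensible, products 25→178 °C: 1056.9 kJ/s
Q = ΔH = -2956 kJ/s = -2956 kW
Heat removed = 177360 kJ/min

Q_out = 177000 kJ/min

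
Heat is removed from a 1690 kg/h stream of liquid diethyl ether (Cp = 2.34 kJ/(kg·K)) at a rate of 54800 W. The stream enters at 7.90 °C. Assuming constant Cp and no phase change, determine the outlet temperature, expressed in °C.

T_out = -42.0 °C

Q = 54800 W = 197280 kJ/h
ΔT = Q/(ṁ·Cp) = 197280/(1690×2.34) = 49.886 K
T_out = 7.90 − 49.886 = -41.986 °C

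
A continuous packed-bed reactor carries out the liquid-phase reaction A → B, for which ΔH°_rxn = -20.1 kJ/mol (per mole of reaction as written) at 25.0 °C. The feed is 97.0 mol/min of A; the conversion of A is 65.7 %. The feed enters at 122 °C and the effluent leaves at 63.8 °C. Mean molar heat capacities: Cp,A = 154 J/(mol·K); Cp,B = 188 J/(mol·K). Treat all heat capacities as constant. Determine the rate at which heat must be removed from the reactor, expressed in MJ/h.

Q_out = 124 MJ/h

Extent of reaction ξ = 0.657 × 97.0 = 63.729 mol/min
Reaction term: ξ·ΔH°_rxn = 63.729 × -20.1 = -1281 kJ/min
Sensible, feed 122→25 °C: -1449 kJ/min
Outlet flows (mol/min): A 33.271, B 63.729
Sensible, products 25→63.8 °C: 663.67 kJ/min
Q = ΔH = -2066.3 kJ/min = -34.438 kW
Heat removed = 123.98 MJ/h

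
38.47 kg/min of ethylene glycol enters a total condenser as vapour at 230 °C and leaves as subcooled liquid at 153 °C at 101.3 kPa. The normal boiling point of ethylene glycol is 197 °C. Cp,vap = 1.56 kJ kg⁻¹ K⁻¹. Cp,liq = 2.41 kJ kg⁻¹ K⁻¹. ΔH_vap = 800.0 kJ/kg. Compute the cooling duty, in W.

vapour 230→197 °C: -51.48 kJ/kg
condensation at 197 °C: -800 kJ/kg
liquid 197→153 °C: -106.04 kJ/kg
Δh = -51.48 + -800 + -106.04 = -957.52 kJ/kg
Q = ṁ·Δh = 38.47 kg/min × -957.52 kJ/kg = -36836 kJ/min
|Q| = 613.93 kW = 613930 W

Q_c = 614000 W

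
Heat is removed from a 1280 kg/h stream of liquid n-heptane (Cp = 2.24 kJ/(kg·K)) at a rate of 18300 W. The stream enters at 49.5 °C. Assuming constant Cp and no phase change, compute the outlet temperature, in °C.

Q = 18300 W = 65880 kJ/h
ΔT = Q/(ṁ·Cp) = 65880/(1280×2.24) = 22.977 K
T_out = 49.5 − 22.977 = 26.523 °C

T_out = 26.5 °C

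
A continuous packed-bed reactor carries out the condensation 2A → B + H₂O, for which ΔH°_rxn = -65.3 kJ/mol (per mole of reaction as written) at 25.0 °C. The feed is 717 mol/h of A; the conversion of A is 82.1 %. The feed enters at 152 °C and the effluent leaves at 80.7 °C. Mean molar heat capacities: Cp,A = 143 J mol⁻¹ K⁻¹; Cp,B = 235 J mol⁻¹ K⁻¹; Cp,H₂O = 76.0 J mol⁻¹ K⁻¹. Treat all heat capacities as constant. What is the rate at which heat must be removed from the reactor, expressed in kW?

Extent of reaction ξ = 0.821 × 717 / 2 = 294.33 mol/h
Reaction term: ξ·ΔH°_rxn = 294.33 × -65.3 = -19220 kJ/h
Sensible, feed 152→25 °C: -13021 kJ/h
Outlet flows (mol/h): A 128.34, B 294.33, H₂O 294.33
Sensible, products 25→80.7 °C: 6120.8 kJ/h
Q = ΔH = -26120 kJ/h = -7.2556 kW
Heat removed = 7.2556 kW

Q_out = 7.26 kW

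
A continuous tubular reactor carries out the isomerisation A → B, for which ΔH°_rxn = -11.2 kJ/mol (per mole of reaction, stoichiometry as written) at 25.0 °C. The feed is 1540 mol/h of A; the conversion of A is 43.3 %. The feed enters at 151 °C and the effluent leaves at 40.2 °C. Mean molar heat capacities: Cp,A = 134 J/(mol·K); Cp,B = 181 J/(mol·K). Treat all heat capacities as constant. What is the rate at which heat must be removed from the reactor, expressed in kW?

Q_out = 8.29 kW

Extent of reaction ξ = 0.433 × 1540 = 666.82 mol/h
Reaction term: ξ·ΔH°_rxn = 666.82 × -11.2 = -7468.4 kJ/h
Sensible, feed 151→25 °C: -26001 kJ/h
Outlet flows (mol/h): A 873.18, B 666.82
Sensible, products 25→40.2 °C: 3613 kJ/h
Q = ΔH = -29857 kJ/h = -8.2935 kW
Heat removed = 8.2935 kW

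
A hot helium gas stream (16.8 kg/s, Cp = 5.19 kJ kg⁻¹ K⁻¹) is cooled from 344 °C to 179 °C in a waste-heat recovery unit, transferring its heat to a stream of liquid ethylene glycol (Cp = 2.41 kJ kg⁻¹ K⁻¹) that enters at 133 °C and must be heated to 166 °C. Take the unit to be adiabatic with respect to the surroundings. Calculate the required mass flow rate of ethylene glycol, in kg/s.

ṁ_c = 181 kg/s

Heat released by hot stream: Q = 16.8 × 5.19 × (344 − 179) = 14387 kJ/s
Energy balance on cold side (adiabatic exchanger): Q = ṁ_c·Cp_c·(T_c,out − T_c,in)
ṁ_c = 14387 / [2.41 × (166 − 133)] = 180.9 kg/s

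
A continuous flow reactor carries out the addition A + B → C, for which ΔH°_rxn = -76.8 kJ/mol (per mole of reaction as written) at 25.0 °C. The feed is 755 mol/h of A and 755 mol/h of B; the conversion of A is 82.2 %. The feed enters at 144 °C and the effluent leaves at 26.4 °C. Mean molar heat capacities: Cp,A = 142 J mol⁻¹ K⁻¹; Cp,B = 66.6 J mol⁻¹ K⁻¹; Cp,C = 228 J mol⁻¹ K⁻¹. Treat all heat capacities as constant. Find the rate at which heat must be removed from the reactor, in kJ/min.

Extent of reaction ξ = 0.822 × 755 = 620.61 mol/h
Reaction term: ξ·ΔH°_rxn = 620.61 × -76.8 = -47663 kJ/h
Sensible, feed 144→25 °C: -18742 kJ/h
Outlet flows (mol/h): A 134.39, B 134.39, C 620.61
Sensible, products 25→26.4 °C: 237.35 kJ/h
Q = ΔH = -66167 kJ/h = -18.38 kW
Heat removed = 1102.8 kJ/min

Q_out = 1100 kJ/min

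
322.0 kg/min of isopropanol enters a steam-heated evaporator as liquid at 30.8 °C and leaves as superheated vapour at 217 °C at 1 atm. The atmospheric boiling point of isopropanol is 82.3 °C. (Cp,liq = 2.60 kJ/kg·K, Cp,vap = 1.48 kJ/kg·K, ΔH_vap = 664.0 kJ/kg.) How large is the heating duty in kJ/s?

Q = 5350 kJ/s

liquid 30.8→82.3 °C: 133.9 kJ/kg
vaporisation at 82.3 °C: 664 kJ/kg
vapour 82.3→217 °C: 199.36 kJ/kg
Δh = 133.9 + 664 + 199.36 = 997.26 kJ/kg
Q = ṁ·Δh = 322.0 kg/min × 997.26 kJ/kg = 321120 kJ/min
|Q| = 5351.9 kW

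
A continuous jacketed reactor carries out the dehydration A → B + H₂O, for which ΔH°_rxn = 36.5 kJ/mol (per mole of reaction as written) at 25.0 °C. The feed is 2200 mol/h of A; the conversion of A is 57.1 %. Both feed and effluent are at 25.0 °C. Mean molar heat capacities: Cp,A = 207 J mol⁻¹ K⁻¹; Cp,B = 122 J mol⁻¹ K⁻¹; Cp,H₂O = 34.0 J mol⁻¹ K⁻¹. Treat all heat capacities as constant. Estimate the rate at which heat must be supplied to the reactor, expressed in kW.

Extent of reaction ξ = 0.571 × 2200 = 1256.2 mol/h
Reaction term: ξ·ΔH°_rxn = 1256.2 × 36.5 = 45851 kJ/h
Q = ΔH = 45851 kJ/h = 12.736 kW
Heat supplied = 12.736 kW

Q_in = 12.7 kW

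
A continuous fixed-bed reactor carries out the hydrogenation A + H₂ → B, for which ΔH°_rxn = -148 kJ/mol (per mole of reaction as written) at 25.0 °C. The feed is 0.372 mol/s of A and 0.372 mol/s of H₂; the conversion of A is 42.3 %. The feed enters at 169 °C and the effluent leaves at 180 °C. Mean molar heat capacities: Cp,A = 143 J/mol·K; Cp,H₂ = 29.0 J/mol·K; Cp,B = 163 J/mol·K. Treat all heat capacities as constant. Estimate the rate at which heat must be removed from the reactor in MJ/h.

Extent of reaction ξ = 0.423 × 0.372 = 0.15736 mol/s
Reaction term: ξ·ΔH°_rxn = 0.15736 × -148 = -23.289 kJ/s
Sensible, feed 169→25 °C: -9.2137 kJ/s
Outlet flows (mol/s): A 0.21464, H₂ 0.21464, B 0.15736
Sensible, products 25→180 °C: 9.698 kJ/s
Q = ΔH = -22.804 kJ/s = -22.804 kW
Heat removed = 82.096 MJ/h

Q_out = 82.1 MJ/h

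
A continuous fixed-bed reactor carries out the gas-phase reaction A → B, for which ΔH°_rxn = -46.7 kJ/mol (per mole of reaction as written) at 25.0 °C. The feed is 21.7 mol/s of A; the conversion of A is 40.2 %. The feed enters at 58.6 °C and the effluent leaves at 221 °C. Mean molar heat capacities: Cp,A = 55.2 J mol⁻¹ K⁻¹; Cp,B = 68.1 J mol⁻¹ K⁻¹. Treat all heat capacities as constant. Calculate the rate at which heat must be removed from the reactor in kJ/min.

Extent of reaction ξ = 0.402 × 21.7 = 8.7234 mol/s
Reaction term: ξ·ΔH°_rxn = 8.7234 × -46.7 = -407.38 kJ/s
Sensible, feed 58.6→25 °C: -40.247 kJ/s
Outlet flows (mol/s): A 12.977, B 8.7234
Sensible, products 25→221 °C: 256.83 kJ/s
Q = ΔH = -190.8 kJ/s = -190.8 kW
Heat removed = 11448 kJ/min

Q_out = 11400 kJ/min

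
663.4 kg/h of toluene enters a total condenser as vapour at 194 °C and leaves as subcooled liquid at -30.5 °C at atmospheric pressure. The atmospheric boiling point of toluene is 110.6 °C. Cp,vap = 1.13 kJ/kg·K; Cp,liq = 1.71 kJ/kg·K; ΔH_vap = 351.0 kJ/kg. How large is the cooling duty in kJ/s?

Q_c = 127 kJ/s

vapour 194→110.6 °C: -94.242 kJ/kg
condensation at 110.6 °C: -351 kJ/kg
liquid 110.6→-30.5 °C: -241.28 kJ/kg
Δh = -94.242 + -351 + -241.28 = -686.52 kJ/kg
Q = ṁ·Δh = 663.4 kg/h × -686.52 kJ/kg = -455440 kJ/h
|Q| = 126.51 kW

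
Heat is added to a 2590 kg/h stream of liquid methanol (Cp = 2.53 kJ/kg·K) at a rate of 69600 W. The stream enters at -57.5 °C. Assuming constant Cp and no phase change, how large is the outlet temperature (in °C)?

T_out = -19.3 °C

Q = 69600 W = 250560 kJ/h
ΔT = Q/(ṁ·Cp) = 250560/(2590×2.53) = 38.238 K
T_out = -57.5 + 38.238 = -19.262 °C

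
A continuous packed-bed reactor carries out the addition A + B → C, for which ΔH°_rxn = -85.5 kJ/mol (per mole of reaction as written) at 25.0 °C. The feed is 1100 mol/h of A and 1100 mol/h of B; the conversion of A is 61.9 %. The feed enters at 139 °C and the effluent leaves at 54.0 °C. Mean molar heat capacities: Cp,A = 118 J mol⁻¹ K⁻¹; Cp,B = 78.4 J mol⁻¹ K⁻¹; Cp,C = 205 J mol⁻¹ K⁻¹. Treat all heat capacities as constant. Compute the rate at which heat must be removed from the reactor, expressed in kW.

Extent of reaction ξ = 0.619 × 1100 = 680.9 mol/h
Reaction term: ξ·ΔH°_rxn = 680.9 × -85.5 = -58217 kJ/h
Sensible, feed 139→25 °C: -24629 kJ/h
Outlet flows (mol/h): A 419.1, B 419.1, C 680.9
Sensible, products 25→54.0 °C: 6435 kJ/h
Q = ΔH = -76411 kJ/h = -21.225 kW
Heat removed = 21.225 kW

Q_out = 21.2 kW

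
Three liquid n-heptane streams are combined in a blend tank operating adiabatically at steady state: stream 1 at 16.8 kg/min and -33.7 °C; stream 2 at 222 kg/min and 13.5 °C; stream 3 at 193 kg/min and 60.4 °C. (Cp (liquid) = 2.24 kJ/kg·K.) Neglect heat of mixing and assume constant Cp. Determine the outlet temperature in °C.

T_out = 32.6 °C

No heat crosses the boundary, so H_out = H_in.
T_out = Σ ṁᵢCp,ᵢTᵢ / Σ ṁᵢCp,ᵢ
      = 31557 / 967.23 = 32.626 °C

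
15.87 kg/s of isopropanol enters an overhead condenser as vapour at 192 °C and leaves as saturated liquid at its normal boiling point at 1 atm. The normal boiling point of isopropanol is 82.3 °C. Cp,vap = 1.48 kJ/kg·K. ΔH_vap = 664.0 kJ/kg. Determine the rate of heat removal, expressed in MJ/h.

vapour 192→82.3 °C: -162.36 kJ/kg
condensation at 82.3 °C: -664 kJ/kg
Δh = -162.36 + -664 = -826.36 kJ/kg
Q = ṁ·Δh = 15.87 kg/s × -826.36 kJ/kg = -13114 kJ/s
|Q| = 13114 kW = 47211 MJ/h

Q_c = 47200 MJ/h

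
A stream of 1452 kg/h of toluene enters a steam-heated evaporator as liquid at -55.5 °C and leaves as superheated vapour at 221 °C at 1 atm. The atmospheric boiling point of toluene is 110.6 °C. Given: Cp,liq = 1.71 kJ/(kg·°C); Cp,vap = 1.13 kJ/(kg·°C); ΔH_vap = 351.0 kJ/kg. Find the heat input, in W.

Q = 306000 W

liquid -55.5→110.6 °C: 284.03 kJ/kg
vaporisation at 110.6 °C: 351 kJ/kg
vapour 110.6→221 °C: 124.75 kJ/kg
Δh = 284.03 + 351 + 124.75 = 759.78 kJ/kg
Q = ṁ·Δh = 1452 kg/h × 759.78 kJ/kg = 1.1032e+06 kJ/h
|Q| = 306.45 kW = 306450 W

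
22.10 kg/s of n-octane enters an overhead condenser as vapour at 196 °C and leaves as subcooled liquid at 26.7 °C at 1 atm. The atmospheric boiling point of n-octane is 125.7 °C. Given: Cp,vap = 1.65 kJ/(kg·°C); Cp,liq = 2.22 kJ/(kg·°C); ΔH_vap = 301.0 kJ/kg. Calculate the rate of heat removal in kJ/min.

vapour 196→125.7 °C: -115.99 kJ/kg
condensation at 125.7 °C: -301 kJ/kg
liquid 125.7→26.7 °C: -219.78 kJ/kg
Δh = -115.99 + -301 + -219.78 = -636.77 kJ/kg
Q = ṁ·Δh = 22.10 kg/s × -636.77 kJ/kg = -14073 kJ/s
|Q| = 14073 kW = 844360 kJ/min

Q_c = 844000 kJ/min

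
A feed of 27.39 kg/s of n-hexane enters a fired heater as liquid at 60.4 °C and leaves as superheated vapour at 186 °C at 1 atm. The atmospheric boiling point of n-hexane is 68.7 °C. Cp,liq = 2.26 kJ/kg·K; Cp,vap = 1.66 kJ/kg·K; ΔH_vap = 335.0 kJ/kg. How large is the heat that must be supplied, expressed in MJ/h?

liquid 60.4→68.7 °C: 18.758 kJ/kg
vaporisation at 68.7 °C: 335 kJ/kg
vapour 68.7→186 °C: 194.72 kJ/kg
Δh = 18.758 + 335 + 194.72 = 548.48 kJ/kg
Q = ṁ·Δh = 27.39 kg/s × 548.48 kJ/kg = 15023 kJ/s
|Q| = 15023 kW = 54082 MJ/h

Q = 54100 MJ/h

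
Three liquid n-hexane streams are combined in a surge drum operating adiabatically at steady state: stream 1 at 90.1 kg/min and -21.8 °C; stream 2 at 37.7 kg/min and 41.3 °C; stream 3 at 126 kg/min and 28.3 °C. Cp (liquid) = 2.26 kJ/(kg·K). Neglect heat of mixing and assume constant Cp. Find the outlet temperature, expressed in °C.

No heat crosses the boundary, so H_out = H_in.
T_out = Σ ṁᵢCp,ᵢTᵢ / Σ ṁᵢCp,ᵢ
      = 7138.5 / 573.59 = 12.445 °C

T_out = 12.4 °C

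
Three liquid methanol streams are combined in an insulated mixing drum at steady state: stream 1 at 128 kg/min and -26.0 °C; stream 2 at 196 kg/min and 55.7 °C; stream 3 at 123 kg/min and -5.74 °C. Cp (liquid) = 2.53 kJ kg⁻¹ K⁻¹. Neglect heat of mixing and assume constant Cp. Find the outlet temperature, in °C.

T_out = 15.4 °C

No heat crosses the boundary, so H_out = H_in.
Σ ṁᵢCp,ᵢTᵢ = 128×2.53×-26.0 + 196×2.53×55.7 + 123×2.53×-5.74 = 17414
Σ ṁᵢCp,ᵢ = 128×2.53 + 196×2.53 + 123×2.53 = 1130.9
T_out = 17414 / 1130.9 = 15.399 °C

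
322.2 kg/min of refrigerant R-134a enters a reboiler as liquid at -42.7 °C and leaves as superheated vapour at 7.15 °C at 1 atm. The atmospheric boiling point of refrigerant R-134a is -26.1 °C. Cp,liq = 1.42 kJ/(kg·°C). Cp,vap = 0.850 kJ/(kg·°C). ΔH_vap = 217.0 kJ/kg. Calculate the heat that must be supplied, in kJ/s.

Q = 1440 kJ/s

liquid -42.7→-26.1 °C: 23.572 kJ/kg
vaporisation at -26.1 °C: 217 kJ/kg
vapour -26.1→7.15 °C: 28.262 kJ/kg
Δh = 23.572 + 217 + 28.262 = 268.83 kJ/kg
Q = ṁ·Δh = 322.2 kg/min × 268.83 kJ/kg = 86618 kJ/min
|Q| = 1443.6 kW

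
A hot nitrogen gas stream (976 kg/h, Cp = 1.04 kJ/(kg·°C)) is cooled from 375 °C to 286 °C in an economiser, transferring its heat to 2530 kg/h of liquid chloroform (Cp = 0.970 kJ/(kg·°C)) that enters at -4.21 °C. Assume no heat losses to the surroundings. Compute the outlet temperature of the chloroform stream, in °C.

Heat released by hot stream: Q = 976 × 1.04 × (375 − 286) = 90339 kJ/h
Energy balance on cold side (adiabatic exchanger): Q = ṁ_c·Cp_c·(T_c,out − T_c,in)
T_c,out = -4.21 + 90339/(2530 × 0.970) = 32.601 °C

T_c,out = 32.6 °C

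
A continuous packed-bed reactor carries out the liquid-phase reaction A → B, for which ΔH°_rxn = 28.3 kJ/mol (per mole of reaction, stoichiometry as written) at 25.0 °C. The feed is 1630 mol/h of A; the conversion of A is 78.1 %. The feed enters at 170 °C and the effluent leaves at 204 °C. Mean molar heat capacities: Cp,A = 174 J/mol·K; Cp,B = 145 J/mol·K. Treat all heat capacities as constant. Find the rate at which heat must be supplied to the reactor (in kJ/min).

Q_in = 651 kJ/min

Extent of reaction ξ = 0.781 × 1630 = 1273 mol/h
Reaction term: ξ·ΔH°_rxn = 1273 × 28.3 = 36027 kJ/h
Sensible, feed 170→25 °C: -41125 kJ/h
Outlet flows (mol/h): A 356.97, B 1273
Sensible, products 25→204 °C: 44160 kJ/h
Q = ΔH = 39062 kJ/h = 10.85 kW
Heat supplied = 651.03 kJ/min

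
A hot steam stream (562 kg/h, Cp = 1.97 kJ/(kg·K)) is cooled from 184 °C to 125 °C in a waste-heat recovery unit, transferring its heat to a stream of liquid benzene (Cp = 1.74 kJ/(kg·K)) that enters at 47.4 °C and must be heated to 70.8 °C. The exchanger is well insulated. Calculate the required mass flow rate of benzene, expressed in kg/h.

ṁ_c = 1600 kg/h

Heat released by hot stream: Q = 562 × 1.97 × (184 − 125) = 65321 kJ/h
Energy balance on cold side (adiabatic exchanger): Q = ṁ_c·Cp_c·(T_c,out − T_c,in)
ṁ_c = 65321 / [1.74 × (70.8 − 47.4)] = 1604.3 kg/h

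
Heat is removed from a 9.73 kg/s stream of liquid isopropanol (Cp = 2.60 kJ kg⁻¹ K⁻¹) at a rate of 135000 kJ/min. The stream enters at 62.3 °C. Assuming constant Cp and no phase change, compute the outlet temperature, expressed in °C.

T_out = -26.6 °C

Q = 135000 kJ/min = 2250 kJ/s
ΔT = Q/(ṁ·Cp) = 2250/(9.73×2.60) = 88.94 K
T_out = 62.3 − 88.94 = -26.64 °C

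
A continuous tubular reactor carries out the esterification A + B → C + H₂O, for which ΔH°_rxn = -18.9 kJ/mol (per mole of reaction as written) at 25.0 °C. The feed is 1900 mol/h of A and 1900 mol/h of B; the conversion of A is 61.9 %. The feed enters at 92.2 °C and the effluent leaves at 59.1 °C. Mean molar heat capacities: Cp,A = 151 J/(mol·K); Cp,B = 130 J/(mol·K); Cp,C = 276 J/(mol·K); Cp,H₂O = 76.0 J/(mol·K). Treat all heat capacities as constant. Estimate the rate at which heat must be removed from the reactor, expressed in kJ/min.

Extent of reaction ξ = 0.619 × 1900 = 1176.1 mol/h
Reaction term: ξ·ΔH°_rxn = 1176.1 × -18.9 = -22228 kJ/h
Sensible, feed 92.2→25 °C: -35878 kJ/h
Outlet flows (mol/h): A 723.9, B 723.9, C 1176.1, H₂O 1176.1
Sensible, products 25→59.1 °C: 21053 kJ/h
Q = ΔH = -37053 kJ/h = -10.292 kW
Heat removed = 617.55 kJ/min

Q_out = 618 kJ/min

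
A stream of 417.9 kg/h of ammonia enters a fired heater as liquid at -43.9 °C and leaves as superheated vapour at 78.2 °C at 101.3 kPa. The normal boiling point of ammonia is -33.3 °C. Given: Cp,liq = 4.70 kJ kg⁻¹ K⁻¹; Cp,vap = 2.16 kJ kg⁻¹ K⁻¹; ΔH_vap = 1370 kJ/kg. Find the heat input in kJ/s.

liquid -43.9→-33.3 °C: 49.82 kJ/kg
vaporisation at -33.3 °C: 1370 kJ/kg
vapour -33.3→78.2 °C: 240.84 kJ/kg
Δh = 49.82 + 1370 + 240.84 = 1660.7 kJ/kg
Q = ṁ·Δh = 417.9 kg/h × 1660.7 kJ/kg = 693990 kJ/h
|Q| = 192.77 kW

Q = 193 kJ/s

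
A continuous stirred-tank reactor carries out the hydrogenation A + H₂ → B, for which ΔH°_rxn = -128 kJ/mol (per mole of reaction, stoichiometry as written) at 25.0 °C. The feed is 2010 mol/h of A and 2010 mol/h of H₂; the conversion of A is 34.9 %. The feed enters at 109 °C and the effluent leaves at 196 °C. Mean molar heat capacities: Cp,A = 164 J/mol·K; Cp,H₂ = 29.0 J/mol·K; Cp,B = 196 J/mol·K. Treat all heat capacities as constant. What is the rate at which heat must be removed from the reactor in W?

Extent of reaction ξ = 0.349 × 2010 = 701.49 mol/h
Reaction term: ξ·ΔH°_rxn = 701.49 × -128 = -89791 kJ/h
Sensible, feed 109→25 °C: -32586 kJ/h
Outlet flows (mol/h): A 1308.5, H₂ 1308.5, B 701.49
Sensible, products 25→196 °C: 66696 kJ/h
Q = ΔH = -55681 kJ/h = -15.467 kW
Heat removed = 15467 W

Q_out = 15500 W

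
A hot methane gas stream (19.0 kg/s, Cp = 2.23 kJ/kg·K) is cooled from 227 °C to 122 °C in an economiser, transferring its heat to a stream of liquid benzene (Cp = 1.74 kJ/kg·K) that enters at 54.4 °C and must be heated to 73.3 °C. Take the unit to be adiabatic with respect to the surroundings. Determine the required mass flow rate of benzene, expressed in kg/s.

ṁ_c = 135 kg/s

Heat released by hot stream: Q = 19.0 × 2.23 × (227 − 122) = 4448.8 kJ/s
Energy balance on cold side (adiabatic exchanger): Q = ṁ_c·Cp_c·(T_c,out − T_c,in)
ṁ_c = 4448.8 / [1.74 × (73.3 − 54.4)] = 135.28 kg/s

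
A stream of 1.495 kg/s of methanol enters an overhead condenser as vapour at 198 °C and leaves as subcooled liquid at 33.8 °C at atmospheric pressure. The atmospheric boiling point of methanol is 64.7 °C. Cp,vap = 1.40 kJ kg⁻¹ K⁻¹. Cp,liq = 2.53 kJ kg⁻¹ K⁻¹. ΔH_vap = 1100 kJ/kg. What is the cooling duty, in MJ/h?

vapour 198→64.7 °C: -186.62 kJ/kg
condensation at 64.7 °C: -1100 kJ/kg
liquid 64.7→33.8 °C: -78.177 kJ/kg
Δh = -186.62 + -1100 + -78.177 = -1364.8 kJ/kg
Q = ṁ·Δh = 1.495 kg/s × -1364.8 kJ/kg = -2040.4 kJ/s
|Q| = 2040.4 kW = 7345.3 MJ/h

Q_c = 7350 MJ/h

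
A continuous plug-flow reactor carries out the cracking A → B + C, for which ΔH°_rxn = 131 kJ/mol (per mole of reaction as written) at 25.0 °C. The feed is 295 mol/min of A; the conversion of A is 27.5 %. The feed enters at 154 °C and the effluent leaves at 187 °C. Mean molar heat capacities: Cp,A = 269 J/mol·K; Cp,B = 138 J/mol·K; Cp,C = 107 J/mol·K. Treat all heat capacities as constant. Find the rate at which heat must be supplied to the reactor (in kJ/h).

Q_in = 776000 kJ/h

Extent of reaction ξ = 0.275 × 295 = 81.125 mol/min
Reaction term: ξ·ΔH°_rxn = 81.125 × 131 = 10627 kJ/min
Sensible, feed 154→25 °C: -10237 kJ/min
Outlet flows (mol/min): A 213.88, B 81.125, C 81.125
Sensible, products 25→187 °C: 12540 kJ/min
Q = ΔH = 12931 kJ/min = 215.51 kW
Heat supplied = 775840 kJ/h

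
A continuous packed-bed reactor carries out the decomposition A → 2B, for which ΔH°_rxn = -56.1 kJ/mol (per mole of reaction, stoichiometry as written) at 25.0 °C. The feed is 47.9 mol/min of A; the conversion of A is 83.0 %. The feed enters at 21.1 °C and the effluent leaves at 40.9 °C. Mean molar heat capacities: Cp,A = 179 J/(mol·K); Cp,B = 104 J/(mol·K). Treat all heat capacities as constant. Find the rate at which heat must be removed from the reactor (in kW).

Extent of reaction ξ = 0.830 × 47.9 = 39.757 mol/min
Reaction term: ξ·ΔH°_rxn = 39.757 × -56.1 = -2230.4 kJ/min
Sensible, feed 21.1→25 °C: 33.439 kJ/min
Outlet flows (mol/min): A 8.143, B 79.514
Sensible, products 25→40.9 °C: 154.66 kJ/min
Q = ΔH = -2042.3 kJ/min = -34.038 kW
Heat removed = 34.038 kW

Q_out = 34.0 kW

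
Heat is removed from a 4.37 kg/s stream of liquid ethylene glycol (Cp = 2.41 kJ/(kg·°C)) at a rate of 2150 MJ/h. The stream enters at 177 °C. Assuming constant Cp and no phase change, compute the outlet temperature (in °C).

T_out = 120 °C

Q = 2150 MJ/h = 597.22 kJ/s
ΔT = Q/(ṁ·Cp) = 597.22/(4.37×2.41) = 56.707 K
T_out = 177 − 56.707 = 120.29 °C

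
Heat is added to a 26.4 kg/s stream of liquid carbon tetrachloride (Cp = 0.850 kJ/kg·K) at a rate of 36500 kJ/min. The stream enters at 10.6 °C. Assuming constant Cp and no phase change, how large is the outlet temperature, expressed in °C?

T_out = 37.7 °C

Q = 36500 kJ/min = 608.33 kJ/s
ΔT = Q/(ṁ·Cp) = 608.33/(26.4×0.850) = 27.109 K
T_out = 10.6 + 27.109 = 37.709 °C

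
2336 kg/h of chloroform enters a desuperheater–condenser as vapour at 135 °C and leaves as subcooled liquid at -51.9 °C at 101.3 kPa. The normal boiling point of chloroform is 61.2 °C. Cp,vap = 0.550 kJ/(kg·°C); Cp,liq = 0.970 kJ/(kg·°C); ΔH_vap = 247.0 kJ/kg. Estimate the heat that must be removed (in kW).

Q_c = 258 kW

vapour 135→61.2 °C: -40.59 kJ/kg
condensation at 61.2 °C: -247 kJ/kg
liquid 61.2→-51.9 °C: -109.71 kJ/kg
Δh = -40.59 + -247 + -109.71 = -397.3 kJ/kg
Q = ṁ·Δh = 2336 kg/h × -397.3 kJ/kg = -928090 kJ/h
|Q| = 257.8 kW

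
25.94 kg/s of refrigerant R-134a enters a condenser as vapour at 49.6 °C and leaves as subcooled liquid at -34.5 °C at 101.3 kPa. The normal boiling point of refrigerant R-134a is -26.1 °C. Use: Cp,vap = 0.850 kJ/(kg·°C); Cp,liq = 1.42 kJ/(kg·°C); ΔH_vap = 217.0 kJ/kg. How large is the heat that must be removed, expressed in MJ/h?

vapour 49.6→-26.1 °C: -64.345 kJ/kg
condensation at -26.1 °C: -217 kJ/kg
liquid -26.1→-34.5 °C: -11.928 kJ/kg
Δh = -64.345 + -217 + -11.928 = -293.27 kJ/kg
Q = ṁ·Δh = 25.94 kg/s × -293.27 kJ/kg = -7607.5 kJ/s
|Q| = 7607.5 kW = 27387 MJ/h

Q_c = 27400 MJ/h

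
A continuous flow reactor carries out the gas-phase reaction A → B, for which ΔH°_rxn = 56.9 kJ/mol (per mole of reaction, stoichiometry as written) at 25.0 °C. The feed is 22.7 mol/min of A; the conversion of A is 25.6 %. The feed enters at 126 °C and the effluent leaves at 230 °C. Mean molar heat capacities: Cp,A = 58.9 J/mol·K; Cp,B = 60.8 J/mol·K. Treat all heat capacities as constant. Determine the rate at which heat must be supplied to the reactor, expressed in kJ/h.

Extent of reaction ξ = 0.256 × 22.7 = 5.8112 mol/min
Reaction term: ξ·ΔH°_rxn = 5.8112 × 56.9 = 330.66 kJ/min
Sensible, feed 126→25 °C: -135.04 kJ/min
Outlet flows (mol/min): A 16.889, B 5.8112
Sensible, products 25→230 °C: 276.35 kJ/min
Q = ΔH = 471.97 kJ/min = 7.8662 kW
Heat supplied = 28318 kJ/h

Q_in = 28300 kJ/h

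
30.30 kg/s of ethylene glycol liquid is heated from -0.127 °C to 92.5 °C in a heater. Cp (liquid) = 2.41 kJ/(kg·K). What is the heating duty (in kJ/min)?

Q = 406000 kJ/min

Q = ṁ·Cp·ΔT = 30.30 × 2.41 × (92.5 − -0.127) = 6763.9 kJ/s
Heating duty = 405830 kJ/min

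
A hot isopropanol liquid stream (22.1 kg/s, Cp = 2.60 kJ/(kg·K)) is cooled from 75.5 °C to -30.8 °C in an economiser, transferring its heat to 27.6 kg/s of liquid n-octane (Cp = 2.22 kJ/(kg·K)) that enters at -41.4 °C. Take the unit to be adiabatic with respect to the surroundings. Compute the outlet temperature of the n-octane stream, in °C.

T_c,out = 58.3 °C

Heat released by hot stream: Q = 22.1 × 2.60 × (75.5 − -30.8) = 6108 kJ/s
Energy balance on cold side (adiabatic exchanger): Q = ṁ_c·Cp_c·(T_c,out − T_c,in)
T_c,out = -41.4 + 6108/(27.6 × 2.22) = 58.287 °C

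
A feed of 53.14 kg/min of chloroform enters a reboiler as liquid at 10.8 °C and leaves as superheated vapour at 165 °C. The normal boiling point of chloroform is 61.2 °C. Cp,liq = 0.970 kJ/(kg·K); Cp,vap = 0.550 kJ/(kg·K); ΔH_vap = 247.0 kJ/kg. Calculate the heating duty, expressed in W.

Q = 313000 W

liquid 10.8→61.2 °C: 48.888 kJ/kg
vaporisation at 61.2 °C: 247 kJ/kg
vapour 61.2→165 °C: 57.09 kJ/kg
Δh = 48.888 + 247 + 57.09 = 352.98 kJ/kg
Q = ṁ·Δh = 53.14 kg/min × 352.98 kJ/kg = 18757 kJ/min
|Q| = 312.62 kW = 312620 W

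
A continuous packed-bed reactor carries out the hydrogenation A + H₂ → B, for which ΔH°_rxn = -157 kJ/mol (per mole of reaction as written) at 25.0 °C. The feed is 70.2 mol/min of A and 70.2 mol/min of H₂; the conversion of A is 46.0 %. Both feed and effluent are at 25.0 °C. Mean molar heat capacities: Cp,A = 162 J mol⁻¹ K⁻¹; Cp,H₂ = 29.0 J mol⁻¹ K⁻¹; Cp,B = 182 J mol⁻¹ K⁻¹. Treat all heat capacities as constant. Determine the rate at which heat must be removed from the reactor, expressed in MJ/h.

Extent of reaction ξ = 0.460 × 70.2 = 32.292 mol/min
Reaction term: ξ·ΔH°_rxn = 32.292 × -157 = -5069.8 kJ/min
Q = ΔH = -5069.8 kJ/min = -84.497 kW
Heat removed = 304.19 MJ/h

Q_out = 304 MJ/h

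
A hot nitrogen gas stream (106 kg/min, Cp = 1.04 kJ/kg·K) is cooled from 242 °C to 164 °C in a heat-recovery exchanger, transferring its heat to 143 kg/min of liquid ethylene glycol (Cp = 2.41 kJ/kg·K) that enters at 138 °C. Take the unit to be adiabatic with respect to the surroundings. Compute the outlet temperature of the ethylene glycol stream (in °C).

Heat released by hot stream: Q = 106 × 1.04 × (242 − 164) = 8598.7 kJ/min
Energy balance on cold side (adiabatic exchanger): Q = ṁ_c·Cp_c·(T_c,out − T_c,in)
T_c,out = 138 + 8598.7/(143 × 2.41) = 162.95 °C

T_c,out = 163 °C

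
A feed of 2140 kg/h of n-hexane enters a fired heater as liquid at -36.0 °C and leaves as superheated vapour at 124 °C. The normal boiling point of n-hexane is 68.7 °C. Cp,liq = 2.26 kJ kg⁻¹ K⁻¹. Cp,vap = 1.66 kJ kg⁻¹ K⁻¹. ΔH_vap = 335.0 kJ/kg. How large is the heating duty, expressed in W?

Q = 394000 W

liquid -36.0→68.7 °C: 236.62 kJ/kg
vaporisation at 68.7 °C: 335 kJ/kg
vapour 68.7→124 °C: 91.798 kJ/kg
Δh = 236.62 + 335 + 91.798 = 663.42 kJ/kg
Q = ṁ·Δh = 2140 kg/h × 663.42 kJ/kg = 1.4197e+06 kJ/h
|Q| = 394.37 kW = 394370 W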